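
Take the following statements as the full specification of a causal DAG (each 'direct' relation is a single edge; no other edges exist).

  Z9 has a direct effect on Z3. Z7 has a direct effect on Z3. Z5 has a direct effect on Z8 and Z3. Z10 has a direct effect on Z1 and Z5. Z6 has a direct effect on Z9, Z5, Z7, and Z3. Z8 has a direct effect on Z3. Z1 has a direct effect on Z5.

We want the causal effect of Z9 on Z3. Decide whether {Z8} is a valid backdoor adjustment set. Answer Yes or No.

Backdoor paths from Z9 to Z3 (paths whose first edge points into Z9):
  P1: Z9 <- Z6 -> Z5 -> Z8 -> Z3
  P2: Z9 <- Z6 -> Z5 -> Z3
  P3: Z9 <- Z6 -> Z7 -> Z3
  P4: Z9 <- Z6 -> Z3
Condition 1 (no descendant of Z9 in the set): holds — descendants of Z9 are {Z3}; none are in {Z8}.
Condition 2 (every backdoor path blocked by {Z8}):
  P1: blocked at chain node Z8 ∈ conditioning set.
  P2: open — no interior node is in the conditioning set.
  P3: open — no interior node is in the conditioning set.
  P4: open — no interior node is in the conditioning set.
{Z8} does not satisfy the backdoor criterion.

No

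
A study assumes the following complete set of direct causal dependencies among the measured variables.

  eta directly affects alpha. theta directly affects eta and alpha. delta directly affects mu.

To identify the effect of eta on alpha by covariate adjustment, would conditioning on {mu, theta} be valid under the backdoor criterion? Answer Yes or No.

Backdoor paths from eta to alpha (paths whose first edge points into eta):
  P1: eta <- theta -> alpha
Condition 1 (no descendant of eta in the set): holds — descendants of eta are {alpha}; none are in {mu, theta}.
Condition 2 (every backdoor path blocked by {mu, theta}):
  P1: blocked at fork node theta ∈ conditioning set.
{mu, theta} satisfies the backdoor criterion.

Yes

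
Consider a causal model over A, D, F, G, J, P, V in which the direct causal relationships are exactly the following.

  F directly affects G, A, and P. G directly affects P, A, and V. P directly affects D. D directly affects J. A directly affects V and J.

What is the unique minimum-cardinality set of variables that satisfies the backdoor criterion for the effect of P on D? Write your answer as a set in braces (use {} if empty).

{}

Variables eligible for adjustment (non-descendants of P, excluding P and D): {A, F, G, V}.
Backdoor paths from P to D:
  P1: P <- F -> G -> A -> J <- D
  P2: P <- F -> G -> V <- A -> J <- D
  P3: P <- F -> A -> J <- D
  P4: P <- G <- F -> A -> J <- D
  P5: P <- G -> A -> J <- D
  P6: P <- G -> V <- A -> J <- D
Each backdoor path contains an unconditioned collider, so every path is already blocked with the empty conditioning set:
  P1: blocked at collider J (neither it nor any descendant is in the conditioning set).
  P2: blocked at collider V (neither it nor any descendant is in the conditioning set).
  P3: blocked at collider J (neither it nor any descendant is in the conditioning set).
  P4: blocked at collider J (neither it nor any descendant is in the conditioning set).
  P5: blocked at collider J (neither it nor any descendant is in the conditioning set).
  P6: blocked at collider V (neither it nor any descendant is in the conditioning set).
The empty set is therefore the unique smallest valid set.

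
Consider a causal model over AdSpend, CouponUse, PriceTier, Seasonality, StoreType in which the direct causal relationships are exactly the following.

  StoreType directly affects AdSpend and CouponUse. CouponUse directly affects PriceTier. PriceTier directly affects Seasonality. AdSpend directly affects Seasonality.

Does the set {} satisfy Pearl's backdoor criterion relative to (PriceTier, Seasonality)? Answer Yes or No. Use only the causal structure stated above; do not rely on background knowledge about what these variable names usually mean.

No

Backdoor paths from PriceTier to Seasonality (paths whose first edge points into PriceTier):
  P1: PriceTier <- CouponUse <- StoreType -> AdSpend -> Seasonality
Condition 1 (no descendant of PriceTier in the set): holds — descendants of PriceTier are {Seasonality}; none are in {}.
Condition 2 (every backdoor path blocked by {}):
  P1: open — no interior node is in the conditioning set.
{} does not satisfy the backdoor criterion.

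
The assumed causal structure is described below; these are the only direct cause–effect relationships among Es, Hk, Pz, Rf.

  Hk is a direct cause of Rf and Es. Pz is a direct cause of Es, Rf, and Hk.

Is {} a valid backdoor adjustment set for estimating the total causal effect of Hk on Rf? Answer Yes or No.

No

Backdoor paths from Hk to Rf (paths whose first edge points into Hk):
  P1: Hk <- Pz -> Rf
Condition 1 (no descendant of Hk in the set): holds — descendants of Hk are {Es, Rf}; none are in {}.
Condition 2 (every backdoor path blocked by {}):
  P1: open — no interior node is in the conditioning set.
{} does not satisfy the backdoor criterion.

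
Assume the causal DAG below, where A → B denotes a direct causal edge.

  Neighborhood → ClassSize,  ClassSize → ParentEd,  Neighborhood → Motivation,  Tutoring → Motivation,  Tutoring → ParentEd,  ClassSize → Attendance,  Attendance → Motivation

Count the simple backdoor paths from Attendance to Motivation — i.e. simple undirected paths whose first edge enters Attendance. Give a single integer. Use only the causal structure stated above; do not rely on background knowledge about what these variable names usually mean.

2

A backdoor path from Attendance to Motivation is any simple undirected path whose first edge points into Attendance (i.e. leaves Attendance via a parent).
Parents of Attendance: {ClassSize}.
Enumerating:
  P1: Attendance <- ClassSize <- Neighborhood -> Motivation
  P2: Attendance <- ClassSize -> ParentEd <- Tutoring -> Motivation
That exhausts the simple backdoor paths. Count: 2.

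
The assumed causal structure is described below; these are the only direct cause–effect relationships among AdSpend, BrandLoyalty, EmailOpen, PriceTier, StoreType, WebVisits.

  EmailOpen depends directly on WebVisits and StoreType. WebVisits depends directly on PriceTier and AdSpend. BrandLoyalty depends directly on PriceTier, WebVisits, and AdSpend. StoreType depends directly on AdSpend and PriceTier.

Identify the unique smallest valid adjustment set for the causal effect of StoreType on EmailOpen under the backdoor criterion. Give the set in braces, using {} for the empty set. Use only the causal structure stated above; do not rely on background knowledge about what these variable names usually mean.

Variables eligible for adjustment (non-descendants of StoreType, excluding StoreType and EmailOpen): {AdSpend, BrandLoyalty, PriceTier, WebVisits}.
Backdoor paths from StoreType to EmailOpen:
  P1: StoreType <- PriceTier -> WebVisits -> EmailOpen
  P2: StoreType <- PriceTier -> BrandLoyalty <- AdSpend -> WebVisits -> EmailOpen
  P3: StoreType <- PriceTier -> BrandLoyalty <- WebVisits -> EmailOpen
  P4: StoreType <- AdSpend -> WebVisits -> EmailOpen
  P5: StoreType <- AdSpend -> BrandLoyalty <- PriceTier -> WebVisits -> EmailOpen
  P6: StoreType <- AdSpend -> BrandLoyalty <- WebVisits -> EmailOpen
The empty set is not sufficient: P1 (StoreType <- PriceTier -> WebVisits -> EmailOpen) has no collider blocking it and no conditioned non-collider, so it is open.
Try {WebVisits}:
  P1: blocked at chain node WebVisits ∈ conditioning set.
  P2: blocked at collider BrandLoyalty (neither it nor any descendant is in the conditioning set).
  P3: blocked at collider BrandLoyalty (neither it nor any descendant is in the conditioning set).
  P4: blocked at chain node WebVisits ∈ conditioning set.
  P5: blocked at collider BrandLoyalty (neither it nor any descendant is in the conditioning set).
  P6: blocked at collider BrandLoyalty (neither it nor any descendant is in the conditioning set).
{WebVisits} contains no descendant of StoreType and blocks every backdoor path.
No other singleton works — e.g. {PriceTier} leaves P4 open — so {WebVisits} is the unique smallest valid adjustment set.

{WebVisits}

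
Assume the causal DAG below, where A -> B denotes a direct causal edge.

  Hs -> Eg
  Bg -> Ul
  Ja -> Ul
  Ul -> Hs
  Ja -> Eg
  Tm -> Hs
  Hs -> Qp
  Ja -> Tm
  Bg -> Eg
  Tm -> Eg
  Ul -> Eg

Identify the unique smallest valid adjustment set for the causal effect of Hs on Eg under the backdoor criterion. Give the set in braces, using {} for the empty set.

Variables eligible for adjustment (non-descendants of Hs, excluding Hs and Eg): {Bg, Ja, Tm, Ul}.
Backdoor paths from Hs to Eg:
  P1: Hs <- Tm <- Ja -> Ul <- Bg -> Eg
  P2: Hs <- Tm <- Ja -> Ul -> Eg
  P3: Hs <- Tm <- Ja -> Eg
  P4: Hs <- Tm -> Eg
  P5: Hs <- Ul <- Ja -> Tm -> Eg
  P6: Hs <- Ul <- Ja -> Eg
  P7: Hs <- Ul <- Bg -> Eg
  P8: Hs <- Ul -> Eg
The empty set is not sufficient: P2 (Hs <- Tm <- Ja -> Ul -> Eg) has no collider blocking it and no conditioned non-collider, so it is open.
Try {Tm, Ul}:
  P1: blocked at chain node Tm ∈ conditioning set.
  P2: blocked at chain node Tm ∈ conditioning set.
  P3: blocked at chain node Tm ∈ conditioning set.
  P4: blocked at fork node Tm ∈ conditioning set.
  P5: blocked at chain node Ul ∈ conditioning set.
  P6: blocked at chain node Ul ∈ conditioning set.
  P7: blocked at chain node Ul ∈ conditioning set.
  P8: blocked at fork node Ul ∈ conditioning set.
{Tm, Ul} contains no descendant of Hs and blocks every backdoor path.
Every element of {Tm, Ul} is needed (dropping Tm leaves P1 open; dropping Ul leaves P6 open), so no proper subset is valid.
Among all size-2 subsets of the eligible variables, only {Tm, Ul} blocks every backdoor path, so it is the unique smallest valid adjustment set.

{Tm, Ul}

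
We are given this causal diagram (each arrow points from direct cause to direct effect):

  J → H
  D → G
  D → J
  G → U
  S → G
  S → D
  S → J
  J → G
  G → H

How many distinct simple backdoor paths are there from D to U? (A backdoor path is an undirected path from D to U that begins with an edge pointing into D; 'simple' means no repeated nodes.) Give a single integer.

A backdoor path from D to U is any simple undirected path whose first edge points into D (i.e. leaves D via a parent).
Parents of D: {S}.
Enumerating:
  P1: D <- S -> J -> G -> U
  P2: D <- S -> J -> H <- G -> U
  P3: D <- S -> G -> U
That exhausts the simple backdoor paths. Count: 3.

3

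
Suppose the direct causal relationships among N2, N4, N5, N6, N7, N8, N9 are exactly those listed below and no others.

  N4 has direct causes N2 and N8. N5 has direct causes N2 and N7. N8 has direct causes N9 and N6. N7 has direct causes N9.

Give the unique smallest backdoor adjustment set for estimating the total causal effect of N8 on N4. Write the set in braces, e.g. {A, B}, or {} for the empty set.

{}

Variables eligible for adjustment (non-descendants of N8, excluding N8 and N4): {N2, N5, N6, N7, N9}.
Backdoor paths from N8 to N4:
  P1: N8 <- N9 -> N7 -> N5 <- N2 -> N4
Each backdoor path contains an unconditioned collider, so every path is already blocked with the empty conditioning set:
  P1: blocked at collider N5 (neither it nor any descendant is in the conditioning set).
The empty set is therefore the unique smallest valid set.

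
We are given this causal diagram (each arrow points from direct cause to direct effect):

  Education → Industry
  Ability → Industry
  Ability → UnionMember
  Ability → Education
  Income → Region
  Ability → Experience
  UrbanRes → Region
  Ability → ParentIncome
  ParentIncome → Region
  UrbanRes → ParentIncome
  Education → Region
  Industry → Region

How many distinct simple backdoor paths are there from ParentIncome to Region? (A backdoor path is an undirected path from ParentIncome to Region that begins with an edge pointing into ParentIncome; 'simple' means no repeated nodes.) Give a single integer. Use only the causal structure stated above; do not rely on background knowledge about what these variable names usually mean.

A backdoor path from ParentIncome to Region is any simple undirected path whose first edge points into ParentIncome (i.e. leaves ParentIncome via a parent).
Parents of ParentIncome: {Ability, UrbanRes}.
Enumerating:
  P1: ParentIncome <- UrbanRes -> Region
  P2: ParentIncome <- Ability -> Education -> Industry -> Region
  P3: ParentIncome <- Ability -> Education -> Region
  P4: ParentIncome <- Ability -> Industry <- Education -> Region
  P5: ParentIncome <- Ability -> Industry -> Region
That exhausts the simple backdoor paths. Count: 5.

5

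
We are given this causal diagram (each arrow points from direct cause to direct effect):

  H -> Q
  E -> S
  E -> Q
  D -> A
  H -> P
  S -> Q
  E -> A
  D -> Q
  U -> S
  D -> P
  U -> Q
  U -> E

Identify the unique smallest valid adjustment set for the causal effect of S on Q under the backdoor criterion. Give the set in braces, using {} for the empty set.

{E, U}

Variables eligible for adjustment (non-descendants of S, excluding S and Q): {A, D, E, H, P, U}.
Backdoor paths from S to Q:
  P1: S <- U -> E -> A <- D -> P <- H -> Q
  P2: S <- U -> E -> A <- D -> Q
  P3: S <- U -> E -> Q
  P4: S <- U -> Q
  P5: S <- E <- U -> Q
  P6: S <- E -> A <- D -> P <- H -> Q
  P7: S <- E -> A <- D -> Q
  P8: S <- E -> Q
The empty set is not sufficient: P3 (S <- U -> E -> Q) has no collider blocking it and no conditioned non-collider, so it is open.
Try {E, U}:
  P1: blocked at fork node U ∈ conditioning set.
  P2: blocked at fork node U ∈ conditioning set.
  P3: blocked at fork node U ∈ conditioning set.
  P4: blocked at fork node U ∈ conditioning set.
  P5: blocked at chain node E ∈ conditioning set.
  P6: blocked at fork node E ∈ conditioning set.
  P7: blocked at fork node E ∈ conditioning set.
  P8: blocked at fork node E ∈ conditioning set.
{E, U} contains no descendant of S and blocks every backdoor path.
Every element of {E, U} is needed (dropping E leaves P8 open; dropping U leaves P4 open), so no proper subset is valid.
Among all size-2 subsets of the eligible variables, only {E, U} blocks every backdoor path, so it is the unique smallest valid adjustment set.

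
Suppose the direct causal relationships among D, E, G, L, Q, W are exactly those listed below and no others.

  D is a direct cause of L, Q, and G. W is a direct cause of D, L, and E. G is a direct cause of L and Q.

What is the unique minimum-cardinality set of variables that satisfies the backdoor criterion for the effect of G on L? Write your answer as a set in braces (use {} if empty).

Variables eligible for adjustment (non-descendants of G, excluding G and L): {D, E, W}.
Backdoor paths from G to L:
  P1: G <- D <- W -> L
  P2: G <- D -> L
The empty set is not sufficient: P1 (G <- D <- W -> L) has no collider blocking it and no conditioned non-collider, so it is open.
Try {D}:
  P1: blocked at chain node D ∈ conditioning set.
  P2: blocked at fork node D ∈ conditioning set.
{D} contains no descendant of G and blocks every backdoor path.
No other singleton works — e.g. {W} leaves P2 open — so {D} is the unique smallest valid adjustment set.

{D}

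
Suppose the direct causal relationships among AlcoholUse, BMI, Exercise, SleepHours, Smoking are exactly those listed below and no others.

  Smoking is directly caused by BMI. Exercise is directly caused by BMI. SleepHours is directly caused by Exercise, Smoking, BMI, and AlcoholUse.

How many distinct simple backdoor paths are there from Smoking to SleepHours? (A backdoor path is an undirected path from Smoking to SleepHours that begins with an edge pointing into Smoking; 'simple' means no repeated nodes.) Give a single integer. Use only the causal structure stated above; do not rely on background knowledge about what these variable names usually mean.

2

A backdoor path from Smoking to SleepHours is any simple undirected path whose first edge points into Smoking (i.e. leaves Smoking via a parent).
Parents of Smoking: {BMI}.
Enumerating:
  P1: Smoking <- BMI -> Exercise -> SleepHours
  P2: Smoking <- BMI -> SleepHours
That exhausts the simple backdoor paths. Count: 2.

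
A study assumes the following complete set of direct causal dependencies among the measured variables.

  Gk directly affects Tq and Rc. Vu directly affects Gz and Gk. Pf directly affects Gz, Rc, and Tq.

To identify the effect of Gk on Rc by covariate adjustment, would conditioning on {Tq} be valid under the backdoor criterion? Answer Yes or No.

Backdoor paths from Gk to Rc (paths whose first edge points into Gk):
  P1: Gk <- Vu -> Gz <- Pf -> Rc
Condition 1 (no descendant of Gk in the set): FAILS — Tq is a descendant of Gk.
Condition 2 (every backdoor path blocked by {Tq}):
  P1: blocked at collider Gz (neither it nor any descendant is in the conditioning set).
{Tq} does not satisfy the backdoor criterion.

No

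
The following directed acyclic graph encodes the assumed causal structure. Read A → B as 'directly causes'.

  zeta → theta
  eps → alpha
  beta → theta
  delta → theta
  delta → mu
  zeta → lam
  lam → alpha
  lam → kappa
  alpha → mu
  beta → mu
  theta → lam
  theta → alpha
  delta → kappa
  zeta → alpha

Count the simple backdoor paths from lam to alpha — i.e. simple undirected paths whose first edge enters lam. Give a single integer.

8

A backdoor path from lam to alpha is any simple undirected path whose first edge points into lam (i.e. leaves lam via a parent).
Parents of lam: {theta, zeta}.
Enumerating:
  P1: lam <- zeta -> theta <- beta -> mu <- alpha
  P2: lam <- zeta -> theta <- delta -> mu <- alpha
  P3: lam <- zeta -> theta -> alpha
  P4: lam <- zeta -> alpha
  P5: lam <- theta <- zeta -> alpha
  P6: lam <- theta <- beta -> mu <- alpha
  P7: lam <- theta <- delta -> mu <- alpha
  P8: lam <- theta -> alpha
That exhausts the simple backdoor paths. Count: 8.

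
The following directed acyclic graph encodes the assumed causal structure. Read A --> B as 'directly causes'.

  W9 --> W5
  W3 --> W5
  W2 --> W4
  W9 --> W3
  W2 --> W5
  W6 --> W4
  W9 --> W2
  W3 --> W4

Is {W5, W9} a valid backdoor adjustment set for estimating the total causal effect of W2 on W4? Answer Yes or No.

Backdoor paths from W2 to W4 (paths whose first edge points into W2):
  P1: W2 <- W9 -> W3 -> W4
  P2: W2 <- W9 -> W5 <- W3 -> W4
Condition 1 (no descendant of W2 in the set): FAILS — W5 is a descendant of W2.
Condition 2 (every backdoor path blocked by {W5, W9}):
  P1: blocked at fork node W9 ∈ conditioning set.
  P2: blocked at fork node W9 ∈ conditioning set.
{W5, W9} does not satisfy the backdoor criterion.

No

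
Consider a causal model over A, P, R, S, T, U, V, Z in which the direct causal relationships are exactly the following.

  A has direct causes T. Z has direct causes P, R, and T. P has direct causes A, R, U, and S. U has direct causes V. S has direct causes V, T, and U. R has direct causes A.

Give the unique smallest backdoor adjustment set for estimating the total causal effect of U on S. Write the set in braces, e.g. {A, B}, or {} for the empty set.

Variables eligible for adjustment (non-descendants of U, excluding U and S): {A, R, T, V}.
Backdoor paths from U to S:
  P1: U <- V -> S
The empty set is not sufficient: P1 (U <- V -> S) has no collider blocking it and no conditioned non-collider, so it is open.
Try {V}:
  P1: blocked at fork node V ∈ conditioning set.
{V} contains no descendant of U and blocks every backdoor path.
No other singleton works — e.g. {T} leaves P1 open — so {V} is the unique smallest valid adjustment set.

{V}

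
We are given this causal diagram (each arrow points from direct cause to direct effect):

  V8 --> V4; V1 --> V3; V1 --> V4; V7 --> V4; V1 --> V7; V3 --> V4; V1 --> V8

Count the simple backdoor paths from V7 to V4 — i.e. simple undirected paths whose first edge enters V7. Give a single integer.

A backdoor path from V7 to V4 is any simple undirected path whose first edge points into V7 (i.e. leaves V7 via a parent).
Parents of V7: {V1}.
Enumerating:
  P1: V7 <- V1 -> V8 -> V4
  P2: V7 <- V1 -> V3 -> V4
  P3: V7 <- V1 -> V4
That exhausts the simple backdoor paths. Count: 3.

3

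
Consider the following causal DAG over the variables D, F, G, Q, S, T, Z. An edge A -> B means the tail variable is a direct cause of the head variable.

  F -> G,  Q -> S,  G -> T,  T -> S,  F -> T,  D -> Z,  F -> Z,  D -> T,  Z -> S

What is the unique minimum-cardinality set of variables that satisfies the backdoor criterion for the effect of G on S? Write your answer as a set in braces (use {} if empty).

Variables eligible for adjustment (non-descendants of G, excluding G and S): {D, F, Q, Z}.
Backdoor paths from G to S:
  P1: G <- F -> T <- D -> Z -> S
  P2: G <- F -> T -> S
  P3: G <- F -> Z <- D -> T -> S
  P4: G <- F -> Z -> S
The empty set is not sufficient: P2 (G <- F -> T -> S) has no collider blocking it and no conditioned non-collider, so it is open.
Try {F}:
  P1: blocked at fork node F ∈ conditioning set.
  P2: blocked at fork node F ∈ conditioning set.
  P3: blocked at fork node F ∈ conditioning set.
  P4: blocked at fork node F ∈ conditioning set.
{F} contains no descendant of G and blocks every backdoor path.
No other singleton works — e.g. {Q} leaves P2 open — so {F} is the unique smallest valid adjustment set.

{F}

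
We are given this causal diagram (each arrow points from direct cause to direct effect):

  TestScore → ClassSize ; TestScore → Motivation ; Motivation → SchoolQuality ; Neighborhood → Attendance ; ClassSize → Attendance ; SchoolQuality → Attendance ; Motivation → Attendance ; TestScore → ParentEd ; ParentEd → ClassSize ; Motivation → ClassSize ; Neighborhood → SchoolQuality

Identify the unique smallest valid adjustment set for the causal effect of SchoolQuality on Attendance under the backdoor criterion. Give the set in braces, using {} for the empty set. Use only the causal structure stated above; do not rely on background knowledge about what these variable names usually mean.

Variables eligible for adjustment (non-descendants of SchoolQuality, excluding SchoolQuality and Attendance): {ClassSize, Motivation, Neighborhood, ParentEd, TestScore}.
Backdoor paths from SchoolQuality to Attendance:
  P1: SchoolQuality <- Motivation <- TestScore -> ParentEd -> ClassSize -> Attendance
  P2: SchoolQuality <- Motivation <- TestScore -> ClassSize -> Attendance
  P3: SchoolQuality <- Motivation -> ClassSize -> Attendance
  P4: SchoolQuality <- Motivation -> Attendance
  P5: SchoolQuality <- Neighborhood -> Attendance
The empty set is not sufficient: P1 (SchoolQuality <- Motivation <- TestScore -> ParentEd -> ClassSize -> Attendance) has no collider blocking it and no conditioned non-collider, so it is open.
Try {Motivation, Neighborhood}:
  P1: blocked at chain node Motivation ∈ conditioning set.
  P2: blocked at chain node Motivation ∈ conditioning set.
  P3: blocked at fork node Motivation ∈ conditioning set.
  P4: blocked at fork node Motivation ∈ conditioning set.
  P5: blocked at fork node Neighborhood ∈ conditioning set.
{Motivation, Neighborhood} contains no descendant of SchoolQuality and blocks every backdoor path.
Every element of {Motivation, Neighborhood} is needed (dropping Motivation leaves P1 open; dropping Neighborhood leaves P5 open), so no proper subset is valid.
Among all size-2 subsets of the eligible variables, only {Motivation, Neighborhood} blocks every backdoor path, so it is the unique smallest valid adjustment set.

{Motivation, Neighborhood}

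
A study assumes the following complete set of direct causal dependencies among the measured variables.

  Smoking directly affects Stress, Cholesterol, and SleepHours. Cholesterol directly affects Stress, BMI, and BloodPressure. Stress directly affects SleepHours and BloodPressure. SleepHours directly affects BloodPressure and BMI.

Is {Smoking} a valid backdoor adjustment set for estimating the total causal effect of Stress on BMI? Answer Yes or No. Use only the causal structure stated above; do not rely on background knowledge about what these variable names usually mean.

Backdoor paths from Stress to BMI (paths whose first edge points into Stress):
  P1: Stress <- Smoking -> Cholesterol -> BMI
  P2: Stress <- Smoking -> Cholesterol -> BloodPressure <- SleepHours -> BMI
  P3: Stress <- Smoking -> SleepHours -> BMI
  P4: Stress <- Smoking -> SleepHours -> BloodPressure <- Cholesterol -> BMI
  P5: Stress <- Cholesterol <- Smoking -> SleepHours -> BMI
  P6: Stress <- Cholesterol -> BMI
  P7: Stress <- Cholesterol -> BloodPressure <- SleepHours -> BMI
Condition 1 (no descendant of Stress in the set): holds — descendants of Stress are {BMI, BloodPressure, SleepHours}; none are in {Smoking}.
Condition 2 (every backdoor path blocked by {Smoking}):
  P1: blocked at fork node Smoking ∈ conditioning set.
  P2: blocked at fork node Smoking ∈ conditioning set.
  P3: blocked at fork node Smoking ∈ conditioning set.
  P4: blocked at fork node Smoking ∈ conditioning set.
  P5: blocked at fork node Smoking ∈ conditioning set.
  P6: open — no interior node is in the conditioning set.
  P7: blocked at collider BloodPressure (neither it nor any descendant is in the conditioning set).
{Smoking} does not satisfy the backdoor criterion.

No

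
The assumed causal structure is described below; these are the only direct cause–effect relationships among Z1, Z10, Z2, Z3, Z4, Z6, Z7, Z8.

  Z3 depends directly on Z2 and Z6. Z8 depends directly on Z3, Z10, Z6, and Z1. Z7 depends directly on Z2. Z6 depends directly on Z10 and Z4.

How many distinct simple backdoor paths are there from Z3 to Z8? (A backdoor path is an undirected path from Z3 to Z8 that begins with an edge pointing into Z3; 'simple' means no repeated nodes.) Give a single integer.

2

A backdoor path from Z3 to Z8 is any simple undirected path whose first edge points into Z3 (i.e. leaves Z3 via a parent).
Parents of Z3: {Z2, Z6}.
Enumerating:
  P1: Z3 <- Z6 <- Z10 -> Z8
  P2: Z3 <- Z6 -> Z8
That exhausts the simple backdoor paths. Count: 2.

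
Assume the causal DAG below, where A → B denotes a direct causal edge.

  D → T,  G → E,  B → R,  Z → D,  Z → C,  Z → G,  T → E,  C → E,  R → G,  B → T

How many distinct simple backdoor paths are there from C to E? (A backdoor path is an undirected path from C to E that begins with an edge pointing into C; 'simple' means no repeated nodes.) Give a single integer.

A backdoor path from C to E is any simple undirected path whose first edge points into C (i.e. leaves C via a parent).
Parents of C: {Z}.
Enumerating:
  P1: C <- Z -> D -> T <- B -> R -> G -> E
  P2: C <- Z -> D -> T -> E
  P3: C <- Z -> G <- R <- B -> T -> E
  P4: C <- Z -> G -> E
That exhausts the simple backdoor paths. Count: 4.

4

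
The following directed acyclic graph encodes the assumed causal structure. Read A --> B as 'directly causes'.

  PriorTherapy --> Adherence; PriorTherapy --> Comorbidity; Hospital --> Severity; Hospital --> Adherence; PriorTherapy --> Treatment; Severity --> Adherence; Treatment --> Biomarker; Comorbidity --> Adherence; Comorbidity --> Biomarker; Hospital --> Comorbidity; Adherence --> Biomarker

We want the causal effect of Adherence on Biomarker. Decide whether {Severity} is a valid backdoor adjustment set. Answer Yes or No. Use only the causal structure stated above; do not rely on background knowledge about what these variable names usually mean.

No

Backdoor paths from Adherence to Biomarker (paths whose first edge points into Adherence):
  P1: Adherence <- PriorTherapy -> Comorbidity -> Biomarker
  P2: Adherence <- PriorTherapy -> Treatment -> Biomarker
  P3: Adherence <- Hospital -> Comorbidity <- PriorTherapy -> Treatment -> Biomarker
  P4: Adherence <- Hospital -> Comorbidity -> Biomarker
  P5: Adherence <- Comorbidity <- PriorTherapy -> Treatment -> Biomarker
  P6: Adherence <- Comorbidity -> Biomarker
  P7: Adherence <- Severity <- Hospital -> Comorbidity <- PriorTherapy -> Treatment -> Biomarker
  P8: Adherence <- Severity <- Hospital -> Comorbidity -> Biomarker
Condition 1 (no descendant of Adherence in the set): holds — descendants of Adherence are {Biomarker}; none are in {Severity}.
Condition 2 (every backdoor path blocked by {Severity}):
  P1: open — no interior node is in the conditioning set.
  P2: open — no interior node is in the conditioning set.
  P3: blocked at collider Comorbidity (neither it nor any descendant is in the conditioning set).
  P4: open — no interior node is in the conditioning set.
  P5: open — no interior node is in the conditioning set.
  P6: open — no interior node is in the conditioning set.
  P7: blocked at chain node Severity ∈ conditioning set.
  P8: blocked at chain node Severity ∈ conditioning set.
{Severity} does not satisfy the backdoor criterion.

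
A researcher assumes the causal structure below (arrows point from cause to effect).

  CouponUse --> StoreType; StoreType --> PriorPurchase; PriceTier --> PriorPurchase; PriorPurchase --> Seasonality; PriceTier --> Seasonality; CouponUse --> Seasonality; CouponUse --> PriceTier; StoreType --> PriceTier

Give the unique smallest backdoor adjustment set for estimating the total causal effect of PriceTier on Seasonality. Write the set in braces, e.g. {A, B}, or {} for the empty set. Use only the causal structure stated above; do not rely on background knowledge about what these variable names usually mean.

{CouponUse, StoreType}

Variables eligible for adjustment (non-descendants of PriceTier, excluding PriceTier and Seasonality): {CouponUse, StoreType}.
Backdoor paths from PriceTier to Seasonality:
  P1: PriceTier <- CouponUse -> StoreType -> PriorPurchase -> Seasonality
  P2: PriceTier <- CouponUse -> Seasonality
  P3: PriceTier <- StoreType <- CouponUse -> Seasonality
  P4: PriceTier <- StoreType -> PriorPurchase -> Seasonality
The empty set is not sufficient: P1 (PriceTier <- CouponUse -> StoreType -> PriorPurchase -> Seasonality) has no collider blocking it and no conditioned non-collider, so it is open.
Try {CouponUse, StoreType}:
  P1: blocked at fork node CouponUse ∈ conditioning set.
  P2: blocked at fork node CouponUse ∈ conditioning set.
  P3: blocked at chain node StoreType ∈ conditioning set.
  P4: blocked at fork node StoreType ∈ conditioning set.
{CouponUse, StoreType} contains no descendant of PriceTier and blocks every backdoor path.
Every element of {CouponUse, StoreType} is needed (dropping CouponUse leaves P2 open; dropping StoreType leaves P4 open), so no proper subset is valid.
Among all size-2 subsets of the eligible variables, only {CouponUse, StoreType} blocks every backdoor path, so it is the unique smallest valid adjustment set.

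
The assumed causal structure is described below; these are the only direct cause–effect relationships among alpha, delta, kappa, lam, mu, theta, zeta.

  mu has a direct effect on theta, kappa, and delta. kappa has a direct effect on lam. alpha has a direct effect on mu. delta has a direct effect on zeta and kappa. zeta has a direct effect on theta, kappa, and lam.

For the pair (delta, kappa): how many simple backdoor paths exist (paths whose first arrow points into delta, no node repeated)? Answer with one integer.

3

A backdoor path from delta to kappa is any simple undirected path whose first edge points into delta (i.e. leaves delta via a parent).
Parents of delta: {mu}.
Enumerating:
  P1: delta <- mu -> kappa
  P2: delta <- mu -> theta <- zeta -> kappa
  P3: delta <- mu -> theta <- zeta -> lam <- kappa
That exhausts the simple backdoor paths. Count: 3.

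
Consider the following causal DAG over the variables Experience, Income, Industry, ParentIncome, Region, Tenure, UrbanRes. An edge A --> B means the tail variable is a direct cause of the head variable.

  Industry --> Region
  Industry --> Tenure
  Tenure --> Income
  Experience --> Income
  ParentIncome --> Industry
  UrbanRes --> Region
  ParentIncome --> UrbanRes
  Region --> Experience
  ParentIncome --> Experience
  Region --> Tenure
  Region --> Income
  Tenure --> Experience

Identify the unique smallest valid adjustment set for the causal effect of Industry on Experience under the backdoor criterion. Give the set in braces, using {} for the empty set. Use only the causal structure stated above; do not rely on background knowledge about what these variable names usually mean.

Variables eligible for adjustment (non-descendants of Industry, excluding Industry and Experience): {ParentIncome, UrbanRes}.
Backdoor paths from Industry to Experience:
  P1: Industry <- ParentIncome -> UrbanRes -> Region -> Tenure -> Experience
  P2: Industry <- ParentIncome -> UrbanRes -> Region -> Tenure -> Income <- Experience
  P3: Industry <- ParentIncome -> UrbanRes -> Region -> Experience
  P4: Industry <- ParentIncome -> UrbanRes -> Region -> Income <- Tenure -> Experience
  P5: Industry <- ParentIncome -> UrbanRes -> Region -> Income <- Experience
  P6: Industry <- ParentIncome -> Experience
The empty set is not sufficient: P1 (Industry <- ParentIncome -> UrbanRes -> Region -> Tenure -> Experience) has no collider blocking it and no conditioned non-collider, so it is open.
Try {ParentIncome}:
  P1: blocked at fork node ParentIncome ∈ conditioning set.
  P2: blocked at fork node ParentIncome ∈ conditioning set.
  P3: blocked at fork node ParentIncome ∈ conditioning set.
  P4: blocked at fork node ParentIncome ∈ conditioning set.
  P5: blocked at fork node ParentIncome ∈ conditioning set.
  P6: blocked at fork node ParentIncome ∈ conditioning set.
{ParentIncome} contains no descendant of Industry and blocks every backdoor path.
No other singleton works — e.g. {UrbanRes} leaves P6 open — so {ParentIncome} is the unique smallest valid adjustment set.

{ParentIncome}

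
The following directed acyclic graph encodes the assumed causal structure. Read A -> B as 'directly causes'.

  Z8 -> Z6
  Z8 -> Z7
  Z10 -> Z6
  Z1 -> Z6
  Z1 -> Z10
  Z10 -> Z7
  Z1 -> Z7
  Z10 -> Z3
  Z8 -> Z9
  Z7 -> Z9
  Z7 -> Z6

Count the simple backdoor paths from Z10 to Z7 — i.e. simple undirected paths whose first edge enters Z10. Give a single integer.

A backdoor path from Z10 to Z7 is any simple undirected path whose first edge points into Z10 (i.e. leaves Z10 via a parent).
Parents of Z10: {Z1}.
Enumerating:
  P1: Z10 <- Z1 -> Z7
  P2: Z10 <- Z1 -> Z6 <- Z8 -> Z7
  P3: Z10 <- Z1 -> Z6 <- Z8 -> Z9 <- Z7
  P4: Z10 <- Z1 -> Z6 <- Z7
That exhausts the simple backdoor paths. Count: 4.

4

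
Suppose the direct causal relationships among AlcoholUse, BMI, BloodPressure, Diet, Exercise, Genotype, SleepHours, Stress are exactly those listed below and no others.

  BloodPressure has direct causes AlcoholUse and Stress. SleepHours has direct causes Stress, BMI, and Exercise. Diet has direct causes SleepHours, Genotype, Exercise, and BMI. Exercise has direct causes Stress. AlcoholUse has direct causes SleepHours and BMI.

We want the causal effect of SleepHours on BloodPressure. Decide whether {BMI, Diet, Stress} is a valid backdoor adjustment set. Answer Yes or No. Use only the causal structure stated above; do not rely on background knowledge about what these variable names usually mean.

No

Backdoor paths from SleepHours to BloodPressure (paths whose first edge points into SleepHours):
  P1: SleepHours <- Stress -> Exercise -> Diet <- BMI -> AlcoholUse -> BloodPressure
  P2: SleepHours <- Stress -> BloodPressure
  P3: SleepHours <- Exercise <- Stress -> BloodPressure
  P4: SleepHours <- Exercise -> Diet <- BMI -> AlcoholUse -> BloodPressure
  P5: SleepHours <- BMI -> AlcoholUse -> BloodPressure
  P6: SleepHours <- BMI -> Diet <- Exercise <- Stress -> BloodPressure
Condition 1 (no descendant of SleepHours in the set): FAILS — Diet is a descendant of SleepHours.
Condition 2 (every backdoor path blocked by {BMI, Diet, Stress}):
  P1: blocked at fork node Stress ∈ conditioning set.
  P2: blocked at fork node Stress ∈ conditioning set.
  P3: blocked at fork node Stress ∈ conditioning set.
  P4: blocked at fork node BMI ∈ conditioning set.
  P5: blocked at fork node BMI ∈ conditioning set.
  P6: blocked at fork node BMI ∈ conditioning set.
{BMI, Diet, Stress} does not satisfy the backdoor criterion.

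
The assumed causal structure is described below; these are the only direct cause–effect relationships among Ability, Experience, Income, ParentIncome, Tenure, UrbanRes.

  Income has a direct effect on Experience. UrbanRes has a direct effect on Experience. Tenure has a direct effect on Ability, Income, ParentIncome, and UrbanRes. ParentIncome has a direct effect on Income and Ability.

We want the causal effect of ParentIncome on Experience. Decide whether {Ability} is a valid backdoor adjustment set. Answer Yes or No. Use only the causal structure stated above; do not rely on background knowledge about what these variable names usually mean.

Backdoor paths from ParentIncome to Experience (paths whose first edge points into ParentIncome):
  P1: ParentIncome <- Tenure -> UrbanRes -> Experience
  P2: ParentIncome <- Tenure -> Income -> Experience
Condition 1 (no descendant of ParentIncome in the set): FAILS — Ability is a descendant of ParentIncome.
Condition 2 (every backdoor path blocked by {Ability}):
  P1: open — no interior node is in the conditioning set.
  P2: open — no interior node is in the conditioning set.
{Ability} does not satisfy the backdoor criterion.

No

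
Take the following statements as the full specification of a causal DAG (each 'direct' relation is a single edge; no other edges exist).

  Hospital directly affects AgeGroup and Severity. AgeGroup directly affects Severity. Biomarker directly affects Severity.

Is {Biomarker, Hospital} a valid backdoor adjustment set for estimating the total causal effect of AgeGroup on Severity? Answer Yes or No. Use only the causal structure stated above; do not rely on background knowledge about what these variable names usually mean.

Yes

Backdoor paths from AgeGroup to Severity (paths whose first edge points into AgeGroup):
  P1: AgeGroup <- Hospital -> Severity
Condition 1 (no descendant of AgeGroup in the set): holds — descendants of AgeGroup are {Severity}; none are in {Biomarker, Hospital}.
Condition 2 (every backdoor path blocked by {Biomarker, Hospital}):
  P1: blocked at fork node Hospital ∈ conditioning set.
{Biomarker, Hospital} satisfies the backdoor criterion.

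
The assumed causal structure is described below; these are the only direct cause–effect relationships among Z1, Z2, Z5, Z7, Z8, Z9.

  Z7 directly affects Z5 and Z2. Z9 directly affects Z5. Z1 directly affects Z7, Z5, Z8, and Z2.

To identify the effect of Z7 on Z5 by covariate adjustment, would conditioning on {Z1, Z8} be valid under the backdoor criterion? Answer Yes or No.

Yes

Backdoor paths from Z7 to Z5 (paths whose first edge points into Z7):
  P1: Z7 <- Z1 -> Z5
Condition 1 (no descendant of Z7 in the set): holds — descendants of Z7 are {Z2, Z5}; none are in {Z1, Z8}.
Condition 2 (every backdoor path blocked by {Z1, Z8}):
  P1: blocked at fork node Z1 ∈ conditioning set.
{Z1, Z8} satisfies the backdoor criterion.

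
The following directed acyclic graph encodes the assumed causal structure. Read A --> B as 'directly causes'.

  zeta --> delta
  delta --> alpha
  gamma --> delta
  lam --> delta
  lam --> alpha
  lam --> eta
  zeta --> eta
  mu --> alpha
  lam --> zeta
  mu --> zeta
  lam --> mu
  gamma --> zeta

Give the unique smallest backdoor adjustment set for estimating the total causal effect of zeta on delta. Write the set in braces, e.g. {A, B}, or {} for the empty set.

Variables eligible for adjustment (non-descendants of zeta, excluding zeta and delta): {gamma, lam, mu}.
Backdoor paths from zeta to delta:
  P1: zeta <- lam -> mu -> alpha <- delta
  P2: zeta <- lam -> delta
  P3: zeta <- lam -> alpha <- delta
  P4: zeta <- mu <- lam -> delta
  P5: zeta <- mu <- lam -> alpha <- delta
  P6: zeta <- mu -> alpha <- lam -> delta
  P7: zeta <- mu -> alpha <- delta
  P8: zeta <- gamma -> delta
The empty set is not sufficient: P2 (zeta <- lam -> delta) has no collider blocking it and no conditioned non-collider, so it is open.
Try {gamma, lam}:
  P1: blocked at fork node lam ∈ conditioning set.
  P2: blocked at fork node lam ∈ conditioning set.
  P3: blocked at fork node lam ∈ conditioning set.
  P4: blocked at fork node lam ∈ conditioning set.
  P5: blocked at fork node lam ∈ conditioning set.
  P6: blocked at collider alpha (neither it nor any descendant is in the conditioning set).
  P7: blocked at collider alpha (neither it nor any descendant is in the conditioning set).
  P8: blocked at fork node gamma ∈ conditioning set.
{gamma, lam} contains no descendant of zeta and blocks every backdoor path.
Every element of {gamma, lam} is needed (dropping gamma leaves P8 open; dropping lam leaves P2 open), so no proper subset is valid.
Among all size-2 subsets of the eligible variables, only {gamma, lam} blocks every backdoor path, so it is the unique smallest valid adjustment set.

{gamma, lam}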